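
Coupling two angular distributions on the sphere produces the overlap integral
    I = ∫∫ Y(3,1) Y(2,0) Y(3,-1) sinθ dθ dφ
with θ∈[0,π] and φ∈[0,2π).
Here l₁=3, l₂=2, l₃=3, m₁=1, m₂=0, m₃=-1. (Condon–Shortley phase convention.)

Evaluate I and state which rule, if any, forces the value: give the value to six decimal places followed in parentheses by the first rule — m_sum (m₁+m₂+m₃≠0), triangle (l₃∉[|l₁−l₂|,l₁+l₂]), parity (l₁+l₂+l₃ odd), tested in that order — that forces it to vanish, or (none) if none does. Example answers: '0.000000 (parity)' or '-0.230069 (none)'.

-0.126157 (none)

Checks pass: Σm=0; 8 even; l₃=3∈[1,5].
(2·3+1)(2·2+1)(2·3+1) = 245
Δ: 2! 4! 2! / 9! → 1/3780
sum: t=0:+1/24 t=1:−1/4 t=2:+1/24 = -1/6
3j²(3 2 3; 0 0 0) = Δ·Π!·Σ² = 4/105  (sign +1)
sum: t=0:+1/16 t=1:−1/6 t=2:+1/96 = -3/32
3j²(3 2 3; 1 0 -1) = Δ·Π!·Σ² = 3/140  (sign -1)
combine: 4πI² = 245·4/105·3/140 = 1/5
take √, sign -1: I = -0.12615663
No selection rule forces the value: the integral is nonzero (none).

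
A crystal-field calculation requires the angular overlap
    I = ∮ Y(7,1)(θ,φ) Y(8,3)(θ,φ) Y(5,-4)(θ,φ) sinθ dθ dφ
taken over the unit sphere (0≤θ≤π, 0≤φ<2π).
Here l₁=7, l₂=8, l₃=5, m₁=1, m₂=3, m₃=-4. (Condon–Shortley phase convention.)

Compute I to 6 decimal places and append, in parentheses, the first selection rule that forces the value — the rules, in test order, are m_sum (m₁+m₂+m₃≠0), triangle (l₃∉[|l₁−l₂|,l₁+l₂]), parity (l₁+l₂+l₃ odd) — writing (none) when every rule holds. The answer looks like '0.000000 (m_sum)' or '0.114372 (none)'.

-0.041715 (none)

Checks pass: Σm=0; 20 even; l₃=5∈[1,15].
(2·7+1)(2·8+1)(2·5+1) = 2805
Δ: 10! 4! 6! / 21! → 1/814773960
sum: t=3:−1/87091200 t=4:+1/4976640 t=5:−1/2073600 t=6:+1/4976640 t=7:−1/87091200 = -1/9676800
3j²(7 8 5; 0 0 0) = Δ·Π!·Σ² = 360/46189  (sign +1)
sum: t=5:−1/62208000 t=6:+1/49766400 = 1/248832000
3j²(7 8 5; 1 3 -4) = Δ·Π!·Σ² = 21/20995  (sign -1)
combine: 4πI² = 2805·360/46189·21/20995 = 22680/1037153
take √, sign -1: I = -0.04171528
No selection rule forces the value: the integral is nonzero (none).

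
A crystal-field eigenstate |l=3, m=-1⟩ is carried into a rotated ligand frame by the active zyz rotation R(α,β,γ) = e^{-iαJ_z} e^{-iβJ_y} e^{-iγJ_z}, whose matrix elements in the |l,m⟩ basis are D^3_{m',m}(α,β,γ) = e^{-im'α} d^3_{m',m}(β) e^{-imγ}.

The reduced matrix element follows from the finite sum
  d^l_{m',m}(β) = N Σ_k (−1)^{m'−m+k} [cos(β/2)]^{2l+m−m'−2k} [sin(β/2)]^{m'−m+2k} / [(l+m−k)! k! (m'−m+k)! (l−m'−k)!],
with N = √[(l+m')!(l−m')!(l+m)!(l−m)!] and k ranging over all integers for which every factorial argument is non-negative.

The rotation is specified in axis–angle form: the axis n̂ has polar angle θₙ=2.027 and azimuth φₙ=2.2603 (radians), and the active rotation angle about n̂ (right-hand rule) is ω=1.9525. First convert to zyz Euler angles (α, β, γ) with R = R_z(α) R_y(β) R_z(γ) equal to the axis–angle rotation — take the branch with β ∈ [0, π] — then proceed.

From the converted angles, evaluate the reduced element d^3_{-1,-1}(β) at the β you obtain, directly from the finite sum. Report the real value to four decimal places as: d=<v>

d=0.0257

Axis–angle → zyz. n̂ = (sinθₙcosφₙ, sinθₙsinφₙ, cosθₙ) = (-0.571096, +0.692655, -0.440543), ω = 1.9525.
R = I cosω + sinω [n̂]ₓ + (1−cosω) n̂n̂ᵀ gives
  R = [+0.075140, -0.134086, +0.988117; -0.951762, +0.285985, +0.111183; -0.297495, -0.948806, -0.106129]
β = atan2(√(R₁₃²+R₂₃²), R₃₃) = 1.677126; α = atan2(R₂₃, R₁₃) mod 2π = 0.112049; γ = atan2(R₃₂, −R₃₁) mod 2π = 5.016227
d^3_{-1,-1}(β=1.6771) via the finite sum:
With c≡cos(β/2)=0.668532 and s≡sin(β/2)=0.743683, N=[2·24·2·24]^{1/2}=48.000000
Admissible k: 0..2 (factorial args all ≥0)
  k=0: (−1)^0·48.0000/(48)·0.6685^6·0.7437^0 = +0.089276
  k=1: (−1)^1·48.0000/(6)·0.6685^4·0.7437^2 = -0.883803
  k=2: (−1)^2·48.0000/(8)·0.6685^2·0.7437^4 = +0.820253
d^3_{-1,-1}(1.6771) = +0.089276 -0.883803 +0.820253 = +0.025726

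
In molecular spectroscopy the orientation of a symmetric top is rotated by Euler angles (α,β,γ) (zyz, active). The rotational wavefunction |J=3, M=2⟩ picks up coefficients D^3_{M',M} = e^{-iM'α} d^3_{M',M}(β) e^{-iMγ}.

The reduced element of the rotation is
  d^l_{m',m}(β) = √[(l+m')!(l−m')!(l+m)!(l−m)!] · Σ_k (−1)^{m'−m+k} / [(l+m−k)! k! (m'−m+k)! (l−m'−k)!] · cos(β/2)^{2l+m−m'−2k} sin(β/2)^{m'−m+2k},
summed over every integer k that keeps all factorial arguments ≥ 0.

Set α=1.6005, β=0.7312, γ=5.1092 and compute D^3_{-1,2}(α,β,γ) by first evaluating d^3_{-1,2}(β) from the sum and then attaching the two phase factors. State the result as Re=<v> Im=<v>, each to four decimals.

First d^3_{-1,2}(β=0.7312), then the phase factors e^{-i(-1)α} and e^{-i(2)γ}:
With c≡cos(β/2)=0.933909 and s≡sin(β/2)=0.357510, N=[2·24·120·1]^{1/2}=75.894664
The bounds max(0,m−m')=3 and min(l+m,l−m')=4 give 2 terms
  k=3: (−1)^0·75.8947/(12)·0.9339^3·0.3575^3 = +0.235401
  k=4: (−1)^1·75.8947/(24)·0.9339^1·0.3575^5 = -0.017248
d^3_{-1,2}(0.7312) = +0.235401 -0.017248 = +0.218153
Phases: e^{-i·(-1)·1.6005}=-0.029699+0.999559i, e^{-i·(2)·5.1092}=-0.701268+0.712898i ⇒ D=-0.150908-0.157535i

Re=-0.1509 Im=-0.1575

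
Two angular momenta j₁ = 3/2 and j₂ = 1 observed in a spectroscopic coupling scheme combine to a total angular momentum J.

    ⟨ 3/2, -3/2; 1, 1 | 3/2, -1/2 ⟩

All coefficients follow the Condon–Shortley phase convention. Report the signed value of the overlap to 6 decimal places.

−√(2/5) ≈ -0.632456

√[4·1!2!1!/5! · 0!3!2!0!1!2!] = √(8/5)
  +(−1)^1/∏(1,0,2,1,0,0)! = -1/2  (running -1/2)
⟨..|..⟩ = √(8/5)·(-1/2) = -0.632456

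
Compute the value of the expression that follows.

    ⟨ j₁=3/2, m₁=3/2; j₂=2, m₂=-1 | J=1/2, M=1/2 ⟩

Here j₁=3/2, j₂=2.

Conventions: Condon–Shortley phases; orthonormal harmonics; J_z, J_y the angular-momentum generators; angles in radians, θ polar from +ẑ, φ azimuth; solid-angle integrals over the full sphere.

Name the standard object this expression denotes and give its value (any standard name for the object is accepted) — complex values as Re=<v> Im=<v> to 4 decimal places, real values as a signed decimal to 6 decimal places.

This is a Clebsch–Gordan (vector-coupling) coefficient.
j₁+j₂−J=3  J+j₁−j₂=0  J−j₁+j₂=1  j₁+j₂+J+1=5
(j₁±m₁, j₂±m₂, J±M) = (3,0,1,3,1,0)
P² = 18/5
sum k=0..0:
  [0] +1/6 = 1/6
S = 1/6
C² = P²·S² = 1/10 ; C = +0.316228

Clebsch–Gordan coefficient, +√(1/10) ≈ +0.316228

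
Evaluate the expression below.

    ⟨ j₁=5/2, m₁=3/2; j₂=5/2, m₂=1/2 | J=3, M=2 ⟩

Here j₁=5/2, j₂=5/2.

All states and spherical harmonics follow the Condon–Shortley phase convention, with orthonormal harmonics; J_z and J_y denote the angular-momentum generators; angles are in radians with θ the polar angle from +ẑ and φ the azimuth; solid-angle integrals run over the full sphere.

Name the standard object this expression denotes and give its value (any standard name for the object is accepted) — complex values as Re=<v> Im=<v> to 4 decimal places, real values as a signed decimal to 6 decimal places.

Clebsch–Gordan coefficient, −√(1/12) ≈ -0.288675

This is a Clebsch–Gordan (vector-coupling) coefficient.
√[7·2!3!3!/9! · 4!1!3!2!5!1!] = √(48)
  +(−1)^0/∏(0,2,1,3,2,0)! = 1/24  (running 1/24)
  +(−1)^1/∏(1,1,0,2,3,1)! = -1/12  (running -1/24)
⟨..|..⟩ = √(48)·(-1/24) = -0.288675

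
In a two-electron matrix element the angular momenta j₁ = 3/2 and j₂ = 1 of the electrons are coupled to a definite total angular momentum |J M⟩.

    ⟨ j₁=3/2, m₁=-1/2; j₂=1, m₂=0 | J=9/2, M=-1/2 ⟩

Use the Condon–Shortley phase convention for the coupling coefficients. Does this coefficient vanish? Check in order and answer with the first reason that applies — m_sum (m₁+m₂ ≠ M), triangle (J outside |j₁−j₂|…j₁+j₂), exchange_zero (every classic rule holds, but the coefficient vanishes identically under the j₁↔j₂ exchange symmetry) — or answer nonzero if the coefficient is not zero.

m-sum: m₁+m₂ = -1/2+0 = -1/2, M = -1/2  ✓
triangle: need |j₁−j₂| ≤ J ≤ j₁+j₂, i.e. J ∈ [1/2, 5/2]; J = 9/2 is outside ✗ ⇒ coefficient is 0

triangle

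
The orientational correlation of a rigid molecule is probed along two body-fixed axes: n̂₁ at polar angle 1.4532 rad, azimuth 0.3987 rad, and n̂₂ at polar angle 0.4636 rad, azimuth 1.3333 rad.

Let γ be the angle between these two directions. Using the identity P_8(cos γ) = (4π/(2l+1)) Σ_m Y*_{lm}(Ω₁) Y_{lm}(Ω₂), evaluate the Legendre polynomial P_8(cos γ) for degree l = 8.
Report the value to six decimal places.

Summing Y*_{l m}(θ₁,φ₁)·Y_{l m}(θ₂,φ₂) over m ∈ [−8, 8]; prefactor 4π/(2·8+1) = 0.739198:
  m=-8: Y*=-0.48707 - 0.02340j  Y=-0.00027 + 0.00078j  product 0.00015 - 0.00037j
  m=-7: Y*=-0.21641 + 0.07917j  Y=-0.00657 - 0.00060j  product 0.00147 - 0.00039j
  m=-6: Y*=0.20977 - 0.19518j  Y=-0.00481 - 0.03276j  product -0.00740 - 0.00593j
  m=-5: Y*=0.10561 - 0.23478j  Y=0.10855 - 0.04378j  product 0.00119 - 0.03011j
  m=-4: Y*=-0.00517 + 0.21527j  Y=0.17155 + 0.23989j  product -0.05253 + 0.03569j
  m=-3: Y*=0.09733 + 0.24748j  Y=-0.32705 + 0.37859j  product -0.12552 - 0.04409j
  m=-2: Y*=-0.12721 - 0.13031j  Y=-0.40718 - 0.20940j  product 0.02451 + 0.07970j
  m=-1: Y*=-0.24745 - 0.10424j  Y=-0.01128 + 0.04658j  product 0.00765 - 0.01035j
  m=+0: Y*=0.17208 + 0.00000j  Y=-0.47406 + 0.00000j  product -0.08158 + 0.00000j
  m=+1: Y*=0.24745 - 0.10424j  Y=0.01128 + 0.04658j  product 0.00765 + 0.01035j
  m=+2: Y*=-0.12721 + 0.13031j  Y=-0.40718 + 0.20940j  product 0.02451 - 0.07970j
  m=+3: Y*=-0.09733 + 0.24748j  Y=0.32705 + 0.37859j  product -0.12552 + 0.04409j
  m=+4: Y*=-0.00517 - 0.21527j  Y=0.17155 - 0.23989j  product -0.05253 - 0.03569j
  m=+5: Y*=-0.10561 - 0.23478j  Y=-0.10855 - 0.04378j  product 0.00119 + 0.03011j
  m=+6: Y*=0.20977 + 0.19518j  Y=-0.00481 + 0.03276j  product -0.00740 + 0.00593j
  m=+7: Y*=0.21641 + 0.07917j  Y=0.00657 - 0.00060j  product 0.00147 + 0.00039j
  m=+8: Y*=-0.48707 + 0.02340j  Y=-0.00027 - 0.00078j  product 0.00015 + 0.00037j
Accumulated sum -0.38256 - 0.00000j; after 4π/(2l+1) scaling, -0.28279 - 0.00000j ⇒ P_8 = -0.282788

-0.282788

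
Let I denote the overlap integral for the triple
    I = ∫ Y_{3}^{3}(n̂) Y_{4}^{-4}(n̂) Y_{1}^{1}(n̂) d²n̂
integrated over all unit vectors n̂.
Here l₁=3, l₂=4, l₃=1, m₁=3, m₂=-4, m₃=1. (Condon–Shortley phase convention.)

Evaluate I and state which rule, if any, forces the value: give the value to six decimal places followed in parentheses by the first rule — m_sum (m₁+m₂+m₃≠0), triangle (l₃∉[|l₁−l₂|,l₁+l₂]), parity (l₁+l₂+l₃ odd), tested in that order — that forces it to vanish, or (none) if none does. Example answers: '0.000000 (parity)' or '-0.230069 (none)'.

m-sum 0 ✓  L=8 even ✓  1≤1≤7 ✓
Π(2lᵢ+1) = 7×9×3 = 189
triangle coeff Δ(3,4,1) = 1/252
Σ_t [3,3]: t=3:−1/36 = -1/36
(3j)²=4/63 [(3 4 1; 0 0 0)], sign=+1
Σ_t [0,0]: t=0:+1/1440 = 1/1440
(3j)²=1/9 [(3 4 1; 3 -4 1)], sign=+1
⇒ 4πI² = 4/3
I = (+1)√(4/3/(4π)) = 0.32573501
No selection rule forces the value: the integral is nonzero (none).

0.325735 (none)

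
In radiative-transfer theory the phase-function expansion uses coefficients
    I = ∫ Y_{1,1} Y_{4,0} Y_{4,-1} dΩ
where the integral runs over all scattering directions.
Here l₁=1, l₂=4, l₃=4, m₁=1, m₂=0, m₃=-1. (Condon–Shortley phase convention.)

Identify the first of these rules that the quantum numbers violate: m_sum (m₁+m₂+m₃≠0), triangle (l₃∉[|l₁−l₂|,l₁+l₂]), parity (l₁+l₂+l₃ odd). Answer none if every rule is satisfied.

Σmᵢ = 0  ✓
l₃∈[|l₁−l₂|,l₁+l₂]=[3,5], have l₃=4  ✓
Σlᵢ = 9 ⇒ odd  ✗

parity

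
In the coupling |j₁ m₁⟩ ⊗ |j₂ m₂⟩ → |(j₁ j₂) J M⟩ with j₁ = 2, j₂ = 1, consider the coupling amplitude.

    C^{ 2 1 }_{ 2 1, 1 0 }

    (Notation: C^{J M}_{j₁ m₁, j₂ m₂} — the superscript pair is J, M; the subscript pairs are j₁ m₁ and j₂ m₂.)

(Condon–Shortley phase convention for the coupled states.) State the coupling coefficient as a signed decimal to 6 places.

√[5·1!3!1!/6! · 3!1!1!1!3!1!] = √(3/2)
  +(−1)^0/∏(0,1,1,1,2,0)! = 1/2  (running 1/2)
  +(−1)^1/∏(1,0,0,0,3,1)! = -1/6  (running 1/3)
⟨..|..⟩ = √(3/2)·(1/3) = +0.408248

+0.408248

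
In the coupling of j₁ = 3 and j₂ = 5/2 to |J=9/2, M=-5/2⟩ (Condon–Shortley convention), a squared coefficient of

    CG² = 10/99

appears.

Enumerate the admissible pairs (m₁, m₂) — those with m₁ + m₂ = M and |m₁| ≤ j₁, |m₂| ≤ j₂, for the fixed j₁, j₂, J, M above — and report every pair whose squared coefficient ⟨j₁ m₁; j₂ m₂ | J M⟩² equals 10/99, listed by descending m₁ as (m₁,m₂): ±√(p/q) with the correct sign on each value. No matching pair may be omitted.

(-1,-3/2): +√(10/99)

Admissible pairs with m₁+m₂ = M = -5/2: (-3,1/2), (-2,-1/2), (-1,-3/2), (0,-5/2)
  (m₁,m₂)=(0,-5/2): CG² = 25/66, CG = +√(25/66)
  (m₁,m₂)=(-1,-3/2): CG² = 10/99, CG = +√(10/99)   ← matches the target
  (m₁,m₂)=(-2,-1/2): CG² = 49/198, CG = −√(49/198)
  (m₁,m₂)=(-3,1/2): CG² = 3/11, CG = −√(3/11)
Pairs with CG² = 10/99: (-1,-3/2): +√(10/99)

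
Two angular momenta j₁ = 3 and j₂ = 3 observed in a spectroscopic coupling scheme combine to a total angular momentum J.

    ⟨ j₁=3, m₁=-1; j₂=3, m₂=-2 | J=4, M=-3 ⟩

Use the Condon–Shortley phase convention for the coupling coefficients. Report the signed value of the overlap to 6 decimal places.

triangle: 2!*4!*4!/11! = 1152/39916800
(j±m)!: 2!*4!*1!*5!*1!*7! = 29030400
prefactor² = (2J+1)*Δ*N² = 82944/11
  k=0: +1/(0!*2!*4!*1!*0!*3!) = 1/288
  k=1: −1/(1!*1!*3!*0!*1!*4!) = -1/144
Σ = -1/288  ⇒  CG² = 82944/11*(-1/288)² = 1/11
CG = −√(1/11) = -0.301511

-0.301511  (= −√(1/11))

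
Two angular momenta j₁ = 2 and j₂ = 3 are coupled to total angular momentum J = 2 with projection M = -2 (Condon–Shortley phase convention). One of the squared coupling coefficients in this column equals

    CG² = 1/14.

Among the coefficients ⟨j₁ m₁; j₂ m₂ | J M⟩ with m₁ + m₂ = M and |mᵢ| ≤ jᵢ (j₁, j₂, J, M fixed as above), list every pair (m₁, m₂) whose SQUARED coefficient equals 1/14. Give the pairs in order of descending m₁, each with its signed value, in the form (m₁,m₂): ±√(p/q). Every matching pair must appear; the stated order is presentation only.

(-2,0): −√(1/14)

Admissible pairs with m₁+m₂ = M = -2: (-2,0), (-1,-1), (0,-2), (1,-3)
  (m₁,m₂)=(1,-3): CG² = 5/14, CG = +√(5/14)
  (m₁,m₂)=(0,-2): CG² = 5/14, CG = −√(5/14)
  (m₁,m₂)=(-1,-1): CG² = 3/14, CG = +√(3/14)
  (m₁,m₂)=(-2,0): CG² = 1/14, CG = −√(1/14)   ← matches the target
Pairs with CG² = 1/14: (-2,0): −√(1/14)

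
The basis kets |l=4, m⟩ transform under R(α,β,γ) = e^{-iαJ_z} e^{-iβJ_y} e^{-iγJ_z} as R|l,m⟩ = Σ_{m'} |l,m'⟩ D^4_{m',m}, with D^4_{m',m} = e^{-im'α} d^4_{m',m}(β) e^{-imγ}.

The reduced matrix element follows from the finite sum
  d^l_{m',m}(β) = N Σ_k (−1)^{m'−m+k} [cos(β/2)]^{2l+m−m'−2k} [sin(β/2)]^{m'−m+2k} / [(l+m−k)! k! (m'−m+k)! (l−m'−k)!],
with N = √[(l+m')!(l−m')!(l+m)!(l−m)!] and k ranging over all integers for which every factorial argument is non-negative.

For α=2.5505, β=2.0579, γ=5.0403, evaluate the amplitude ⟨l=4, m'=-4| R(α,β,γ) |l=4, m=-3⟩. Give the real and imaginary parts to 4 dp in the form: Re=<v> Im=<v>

Re=0.0231 Im=0.0044

Split into d^4_{-4,-3}(β=2.0579) × two z-phases.
With c≡cos(β/2)=0.515719 and s≡sin(β/2)=0.856758, N=[1·40320·1·5040]^{1/2}=14255.272709
k∈{1} keeps every argument non-negative
  k=1: (−1)^0·14255.2727/(5040)·0.5157^7·0.8568^1 = +0.023512
d^4_{-4,-3}(2.0579) = +0.023512
Phases: e^{-i·(-4)·2.5505}=-0.712864-0.701302i, e^{-i·(-3)·5.0403}=-0.832571+0.553918i ⇒ D=+0.023088+0.004444i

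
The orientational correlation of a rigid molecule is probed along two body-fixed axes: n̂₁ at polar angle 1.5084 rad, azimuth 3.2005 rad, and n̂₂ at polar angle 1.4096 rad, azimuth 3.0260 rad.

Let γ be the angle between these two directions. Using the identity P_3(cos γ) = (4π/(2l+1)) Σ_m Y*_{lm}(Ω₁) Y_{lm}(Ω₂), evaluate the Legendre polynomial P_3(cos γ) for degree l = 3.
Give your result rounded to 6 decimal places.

0.883908

Summing Y*_{l m}(θ₁,φ₁)·Y_{l m}(θ₂,φ₂) over m ∈ [−3, 3]; prefactor 4π/(2·3+1) = 1.795196:
  m=-3: Y*=-0.40833 - 0.07292j  Y=-0.37732 - 0.13636j  product 0.14413 + 0.08319j
  m=-2: Y*=0.06304 + 0.00746j  Y=0.15555 + 0.03662j  product 0.00953 + 0.00347j
  m=-1: Y*=0.31573 + 0.01862j  Y=0.27605 + 0.03205j  product 0.08656 + 0.01526j
  m=+0: Y*=-0.06936 + 0.00000j  Y=-0.17197 + 0.00000j  product 0.01193 + 0.00000j
  m=+1: Y*=-0.31573 + 0.01862j  Y=-0.27605 + 0.03205j  product 0.08656 - 0.01526j
  m=+2: Y*=0.06304 - 0.00746j  Y=0.15555 - 0.03662j  product 0.00953 - 0.00347j
  m=+3: Y*=0.40833 - 0.07292j  Y=0.37732 - 0.13636j  product 0.14413 - 0.08319j
Accumulated sum 0.49237 + 0.00000j; after 4π/(2l+1) scaling, 0.88391 + 0.00000j ⇒ P_3 = 0.883908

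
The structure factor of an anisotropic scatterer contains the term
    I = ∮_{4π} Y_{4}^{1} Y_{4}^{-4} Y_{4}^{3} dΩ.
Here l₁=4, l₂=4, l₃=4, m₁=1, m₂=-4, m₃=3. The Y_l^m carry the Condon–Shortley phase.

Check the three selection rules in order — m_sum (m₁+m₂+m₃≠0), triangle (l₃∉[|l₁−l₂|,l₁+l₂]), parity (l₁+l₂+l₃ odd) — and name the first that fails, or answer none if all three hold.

m₁+m₂+m₃ = 1 − 4 + 3 = 0  ✓
triangle: |4−4|=0 ≤ l₃=4 ≤ 4+4=8  ✓
parity: l₁+l₂+l₃ = 12 is even  ✓

none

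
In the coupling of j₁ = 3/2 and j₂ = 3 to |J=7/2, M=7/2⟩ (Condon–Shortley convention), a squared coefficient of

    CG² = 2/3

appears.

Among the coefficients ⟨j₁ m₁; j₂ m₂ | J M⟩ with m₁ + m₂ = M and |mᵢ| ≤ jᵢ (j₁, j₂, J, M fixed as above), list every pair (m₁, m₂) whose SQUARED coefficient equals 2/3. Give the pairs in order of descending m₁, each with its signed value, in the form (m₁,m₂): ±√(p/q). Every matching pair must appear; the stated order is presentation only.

Admissible pairs with m₁+m₂ = M = 7/2: (1/2,3), (3/2,2)
  (m₁,m₂)=(3/2,2): CG² = 1/3, CG = +√(1/3)
  (m₁,m₂)=(1/2,3): CG² = 2/3, CG = −√(2/3)   ← matches the target
Pairs with CG² = 2/3: (1/2,3): −√(2/3)

(1/2,3): −√(2/3)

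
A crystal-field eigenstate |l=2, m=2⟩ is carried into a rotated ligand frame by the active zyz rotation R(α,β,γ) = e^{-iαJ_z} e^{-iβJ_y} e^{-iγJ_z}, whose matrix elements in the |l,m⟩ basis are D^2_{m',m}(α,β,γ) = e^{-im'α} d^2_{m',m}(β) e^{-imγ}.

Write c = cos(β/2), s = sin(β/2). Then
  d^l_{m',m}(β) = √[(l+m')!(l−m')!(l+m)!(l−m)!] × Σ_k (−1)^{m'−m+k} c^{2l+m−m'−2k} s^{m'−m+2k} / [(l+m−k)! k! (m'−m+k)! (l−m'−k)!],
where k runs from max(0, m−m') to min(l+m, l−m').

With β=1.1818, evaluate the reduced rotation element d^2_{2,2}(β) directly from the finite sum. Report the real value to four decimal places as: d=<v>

d=0.4756

d^2_{2,2}(β=1.1818) via the finite sum:
Half-angle: c=0.830440, s=0.557109. N=√(24·1·24·1)=24.000000
Admissible k: 0..0 (factorial args all ≥0)
  k=0: (−1)^0·24.0000/(24)·0.8304^4·0.5571^0 = +0.475589
d^2_{2,2}(1.1818) = +0.475589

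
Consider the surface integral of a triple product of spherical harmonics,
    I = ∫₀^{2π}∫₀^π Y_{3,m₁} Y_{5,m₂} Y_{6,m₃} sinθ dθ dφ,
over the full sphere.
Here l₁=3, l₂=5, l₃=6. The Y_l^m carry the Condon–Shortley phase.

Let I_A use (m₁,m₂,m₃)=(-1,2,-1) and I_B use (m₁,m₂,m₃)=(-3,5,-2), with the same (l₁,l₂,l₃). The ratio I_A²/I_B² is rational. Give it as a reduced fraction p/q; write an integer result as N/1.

5/1

Shared (l₁,l₂,l₃)=(3,5,6): N and (l;000)² cancel in I_A²/I_B².
A: Δ = 2!·4!·8!/15! = 1/675675; Racah Σ t=0..2: t=0:+1/241920 t=1:−1/8640 t=2:+1/5760 = 1/16128; ⇒ 3j(3 5 6; -1 2 -1)² = 5/1001, sgn -1
B: Δ = 2!·4!·8!/15! = 1/675675; Racah Σ t=2..2: t=2:+1/1935360 = 1/1935360; ⇒ 3j(3 5 6; -3 5 -2)² = 1/1001, sgn +1
I_A²/I_B² = (5/1001)/(1/1001) = 5/1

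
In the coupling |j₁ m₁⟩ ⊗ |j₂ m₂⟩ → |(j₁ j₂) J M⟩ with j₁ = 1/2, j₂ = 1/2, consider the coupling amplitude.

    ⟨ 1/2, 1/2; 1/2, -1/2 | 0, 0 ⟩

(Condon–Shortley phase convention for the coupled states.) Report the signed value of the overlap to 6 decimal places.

j₁+j₂−J=1  J+j₁−j₂=0  J−j₁+j₂=0  j₁+j₂+J+1=2
(j₁±m₁, j₂±m₂, J±M) = (1,0,0,1,0,0)
P² = 1/2
sum k=0..0:
  [0] +1/1 = 1
S = 1
C² = P²·S² = 1/2 ; C = +0.707107

+0.707107  (= +√(1/2))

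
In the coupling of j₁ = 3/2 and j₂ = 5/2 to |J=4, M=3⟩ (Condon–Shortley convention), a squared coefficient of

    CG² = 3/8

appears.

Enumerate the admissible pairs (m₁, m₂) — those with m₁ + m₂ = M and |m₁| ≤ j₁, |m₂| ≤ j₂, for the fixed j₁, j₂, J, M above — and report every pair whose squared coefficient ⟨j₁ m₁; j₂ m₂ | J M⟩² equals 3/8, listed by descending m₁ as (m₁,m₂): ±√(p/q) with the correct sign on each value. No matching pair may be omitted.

(1/2,5/2): +√(3/8)

Admissible pairs with m₁+m₂ = M = 3: (1/2,5/2), (3/2,3/2)
  (m₁,m₂)=(3/2,3/2): CG² = 5/8, CG = +√(5/8)
  (m₁,m₂)=(1/2,5/2): CG² = 3/8, CG = +√(3/8)   ← matches the target
Pairs with CG² = 3/8: (1/2,5/2): +√(3/8)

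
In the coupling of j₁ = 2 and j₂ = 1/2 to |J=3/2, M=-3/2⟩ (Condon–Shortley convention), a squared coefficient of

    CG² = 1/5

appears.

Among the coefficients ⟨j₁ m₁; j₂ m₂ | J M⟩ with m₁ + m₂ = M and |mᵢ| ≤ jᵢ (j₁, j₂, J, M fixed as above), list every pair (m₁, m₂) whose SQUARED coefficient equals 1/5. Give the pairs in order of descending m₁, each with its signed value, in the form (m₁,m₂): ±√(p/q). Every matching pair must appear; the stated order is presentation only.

(-1,-1/2): +√(1/5)

Admissible pairs with m₁+m₂ = M = -3/2: (-2,1/2), (-1,-1/2)
  (m₁,m₂)=(-1,-1/2): CG² = 1/5, CG = +√(1/5)   ← matches the target
  (m₁,m₂)=(-2,1/2): CG² = 4/5, CG = −√(4/5)
Pairs with CG² = 1/5: (-1,-1/2): +√(1/5)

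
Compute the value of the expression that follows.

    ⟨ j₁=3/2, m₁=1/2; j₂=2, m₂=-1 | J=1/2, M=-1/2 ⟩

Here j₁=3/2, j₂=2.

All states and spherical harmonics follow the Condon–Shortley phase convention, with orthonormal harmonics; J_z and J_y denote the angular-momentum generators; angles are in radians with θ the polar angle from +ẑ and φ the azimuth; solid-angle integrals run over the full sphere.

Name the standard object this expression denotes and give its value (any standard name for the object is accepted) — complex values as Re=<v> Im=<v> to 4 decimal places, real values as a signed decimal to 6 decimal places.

This is a Clebsch–Gordan (vector-coupling) coefficient.
√[2·3!0!1!/5! · 2!1!1!3!0!1!] = √(6/5)
  +(−1)^1/∏(1,2,0,0,0,1)! = -1/2  (running -1/2)
⟨..|..⟩ = √(6/5)·(-1/2) = -0.547723

Clebsch–Gordan coefficient, −√(3/10) ≈ -0.547723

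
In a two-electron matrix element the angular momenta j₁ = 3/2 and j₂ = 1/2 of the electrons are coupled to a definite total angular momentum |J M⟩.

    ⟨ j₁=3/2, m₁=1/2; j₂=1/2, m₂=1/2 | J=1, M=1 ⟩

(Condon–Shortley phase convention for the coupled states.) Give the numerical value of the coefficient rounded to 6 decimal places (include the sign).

triangle: 1!*2!*0!/4! = 2/24
(j±m)!: 2!*1!*1!*0!*2!*0! = 4
prefactor² = (2J+1)*Δ*N² = 1
  k=1: −1/(1!*0!*0!*0!*2!*0!) = -1/2
Σ = -1/2  ⇒  CG² = 1*(-1/2)² = 1/4
CG = −√(1/4) = -0.500000

−√(1/4) ≈ -0.500000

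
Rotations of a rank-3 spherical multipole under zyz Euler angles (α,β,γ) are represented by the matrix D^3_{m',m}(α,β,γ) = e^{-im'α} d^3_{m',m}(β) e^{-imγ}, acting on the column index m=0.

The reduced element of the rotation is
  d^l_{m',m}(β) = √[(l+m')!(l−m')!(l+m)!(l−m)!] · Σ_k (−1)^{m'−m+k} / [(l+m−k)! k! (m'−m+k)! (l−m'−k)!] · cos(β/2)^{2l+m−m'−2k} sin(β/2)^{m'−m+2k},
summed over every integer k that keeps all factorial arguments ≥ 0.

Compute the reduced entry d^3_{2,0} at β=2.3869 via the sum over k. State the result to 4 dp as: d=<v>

d=-0.4681

d^3_{2,0}(β=2.3869) via the finite sum:
c=cos(2.386900/2)=0.368455, s=sin(2.386900/2)=0.929646; N=√[120·1·6·6]=65.726707
The bounds max(0,m−m')=0 and min(l+m,l−m')=1 give 2 terms
  k=0: (−1)^2·65.7267/(12)·0.3685^4·0.9296^2 = +0.087243
  k=1: (−1)^3·65.7267/(12)·0.3685^2·0.9296^4 = -0.555391
d^3_{2,0}(2.3869) = +0.087243 -0.555391 = -0.468148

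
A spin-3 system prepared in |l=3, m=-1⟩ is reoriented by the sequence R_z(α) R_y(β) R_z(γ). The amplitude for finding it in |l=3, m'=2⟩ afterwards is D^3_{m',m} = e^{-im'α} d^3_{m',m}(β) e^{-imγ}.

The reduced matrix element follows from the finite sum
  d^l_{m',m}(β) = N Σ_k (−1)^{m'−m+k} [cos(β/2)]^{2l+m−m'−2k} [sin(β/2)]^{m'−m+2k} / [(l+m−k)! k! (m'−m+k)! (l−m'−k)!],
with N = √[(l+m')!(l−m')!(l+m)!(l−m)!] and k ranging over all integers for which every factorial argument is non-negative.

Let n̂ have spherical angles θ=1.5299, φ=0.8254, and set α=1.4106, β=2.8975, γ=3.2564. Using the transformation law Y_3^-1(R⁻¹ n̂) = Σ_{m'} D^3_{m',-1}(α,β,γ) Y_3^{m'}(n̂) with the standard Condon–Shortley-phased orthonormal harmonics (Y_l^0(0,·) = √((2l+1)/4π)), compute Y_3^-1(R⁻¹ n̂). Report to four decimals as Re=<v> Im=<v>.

Need the full column D^3_{m',-1} for m'=−3..3 at α=1.4106, β=2.8975, γ=3.2564.
cos(β/2)=0.121744, sin(β/2)=0.992562
d^3_{-3,-1}: single k=2 term ⇒ +0.000838;  D = +0.000300+0.000783i
d^3_{-2,-1}: k∈[1..2] ⇒ +0.000084 -0.011159 = -0.011075;  D = -0.010842+0.002261i
d^3_{-1,-1}: k∈[0..2] ⇒ +0.000003 -0.001731 +0.086312 = +0.084584;  D = -0.003838-0.084497i
d^3_{0,-1}: k∈[0..2] ⇒ -0.000092 +0.018337 -0.406279 = -0.388034;  D = +0.385479+0.044451i
d^3_{1,-1}: k∈[0..2] ⇒ +0.001299 -0.115083 +0.956191 = +0.842407;  D = -0.228756+0.810753i
d^3_{2,-1}: k∈[0..1] ⇒ -0.011159 +0.370880 = +0.359721;  D = +0.326189+0.151655i
d^3_{3,-1}: single k=0 term ⇒ +0.055714;  D = +0.031247-0.046127i
Y_3^{m'}(θ=1.5299,φ=0.8254) and Σ D·Y over m':
  (+0.0003+0.0008i)·(-0.3274-0.2569i)  (-0.0108+0.0023i)·(-0.0033-0.0416i)  (-0.0038-0.0845i)·(-0.2172+0.2353i)  (+0.3855+0.0445i)·(-0.0456+0.0000i)  (-0.2288+0.8108i)·(+0.2172+0.2353i)  (+0.3262+0.1517i)·(-0.0033+0.0416i)  (+0.0312-0.0461i)·(+0.3274-0.2569i)
Y_3^-1(R⁻¹ n̂) = -0.246112+0.127717i

Re=-0.2461 Im=0.1277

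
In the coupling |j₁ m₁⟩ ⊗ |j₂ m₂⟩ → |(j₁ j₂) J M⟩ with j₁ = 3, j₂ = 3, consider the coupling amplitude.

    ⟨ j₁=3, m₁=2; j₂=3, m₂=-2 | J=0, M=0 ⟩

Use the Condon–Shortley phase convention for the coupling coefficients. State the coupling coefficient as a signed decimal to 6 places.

√[1·6!0!0!/7! · 5!1!1!5!0!0!] = √(14400/7)
  +(−1)^1/∏(1,5,0,0,0,0)! = -1/120  (running -1/120)
⟨..|..⟩ = √(14400/7)·(-1/120) = -0.377964

−√(1/7) = -0.377964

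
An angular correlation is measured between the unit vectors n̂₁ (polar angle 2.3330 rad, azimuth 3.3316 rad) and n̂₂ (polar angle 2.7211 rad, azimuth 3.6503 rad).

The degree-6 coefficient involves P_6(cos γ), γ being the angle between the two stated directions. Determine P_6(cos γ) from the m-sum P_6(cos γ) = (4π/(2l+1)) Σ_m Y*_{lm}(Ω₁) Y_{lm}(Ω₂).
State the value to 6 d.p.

-0.175076

Addition theorem: P_6(cos γ) = (4π/13) Σ_m Y*_{lm}(Ω₁) Y_{lm}(Ω₂), m = −6…6:
  term(m=-6) = -0.000052-0.000146i   from Y*(Ω₁)=+0.028887+0.062862i, Y(Ω₂)=-0.002226-0.000199i
  term(m=-5) = -0.000090-0.003961i   from Y*(Ω₁)=+0.133074+0.186103i, Y(Ω₂)=-0.014311-0.009750i
  term(m=-4) = +0.009784-0.032083i   from Y*(Ω₁)=+0.300480+0.285608i, Y(Ω₂)=-0.036212-0.072354i
  term(m=-3) = +0.054973-0.077873i   from Y*(Ω₁)=+0.321708+0.206215i, Y(Ω₂)=+0.011140-0.249202i
  term(m=-2) = -0.005306+0.003929i   from Y*(Ω₁)=-0.012668-0.005060i, Y(Ω₂)=+0.254370-0.411757i
  term(m=-1) = -0.157696+0.052031i   from Y*(Ω₁)=-0.364081-0.070023i, Y(Ω₂)=+0.391179-0.218146i
  term(m=+0) = +0.015655+0.000000i   from Y*(Ω₁)=-0.095917-0.000000i, Y(Ω₂)=-0.163217+0.000000i
  term(m=+1) = -0.157696-0.052031i   from Y*(Ω₁)=+0.364081-0.070023i, Y(Ω₂)=-0.391179-0.218146i
  term(m=+2) = -0.005306-0.003929i   from Y*(Ω₁)=-0.012668+0.005060i, Y(Ω₂)=+0.254370+0.411757i
  term(m=+3) = +0.054973+0.077873i   from Y*(Ω₁)=-0.321708+0.206215i, Y(Ω₂)=-0.011140-0.249202i
  term(m=+4) = +0.009784+0.032083i   from Y*(Ω₁)=+0.300480-0.285608i, Y(Ω₂)=-0.036212+0.072354i
  term(m=+5) = -0.000090+0.003961i   from Y*(Ω₁)=-0.133074+0.186103i, Y(Ω₂)=+0.014311-0.009750i
  term(m=+6) = -0.000052+0.000146i   from Y*(Ω₁)=+0.028887-0.062862i, Y(Ω₂)=-0.002226+0.000199i
Accumulated sum -0.181118+0.000000i; after 4π/(2l+1) scaling, -0.175076+0.000000i ⇒ P_6 = -0.175076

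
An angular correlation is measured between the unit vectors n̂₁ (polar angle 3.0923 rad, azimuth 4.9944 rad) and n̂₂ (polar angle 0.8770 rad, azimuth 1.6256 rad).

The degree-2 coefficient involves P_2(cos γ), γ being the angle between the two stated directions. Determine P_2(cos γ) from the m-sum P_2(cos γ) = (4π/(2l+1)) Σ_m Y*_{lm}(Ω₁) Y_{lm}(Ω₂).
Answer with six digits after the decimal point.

Addition theorem: P_2(cos γ) = (4π/5) Σ_m Y*_{lm}(Ω₁) Y_{lm}(Ω₂), m = −2…2:
  m=-2: Y*=-0.000793-0.000501i  Y=-0.226953+0.024976i  product +0.000192+0.000094i
  m=-1: Y*=-0.010580+0.036517i  Y=-0.020805-0.379240i  product +0.014069+0.003253i
  m=+0: Y*=+0.628486-0.000000i  Y=+0.071508+0.000000i  product +0.044942+0.000000i
  m=+1: Y*=+0.010580+0.036517i  Y=+0.020805-0.379240i  product +0.014069-0.003253i
  m=+2: Y*=-0.000793+0.000501i  Y=-0.226953-0.024976i  product +0.000192-0.000094i
Σ over m = +0.073465-0.000000i; ×(4π/5) → +0.184637-0.000000i. Real part: 0.184637

0.184637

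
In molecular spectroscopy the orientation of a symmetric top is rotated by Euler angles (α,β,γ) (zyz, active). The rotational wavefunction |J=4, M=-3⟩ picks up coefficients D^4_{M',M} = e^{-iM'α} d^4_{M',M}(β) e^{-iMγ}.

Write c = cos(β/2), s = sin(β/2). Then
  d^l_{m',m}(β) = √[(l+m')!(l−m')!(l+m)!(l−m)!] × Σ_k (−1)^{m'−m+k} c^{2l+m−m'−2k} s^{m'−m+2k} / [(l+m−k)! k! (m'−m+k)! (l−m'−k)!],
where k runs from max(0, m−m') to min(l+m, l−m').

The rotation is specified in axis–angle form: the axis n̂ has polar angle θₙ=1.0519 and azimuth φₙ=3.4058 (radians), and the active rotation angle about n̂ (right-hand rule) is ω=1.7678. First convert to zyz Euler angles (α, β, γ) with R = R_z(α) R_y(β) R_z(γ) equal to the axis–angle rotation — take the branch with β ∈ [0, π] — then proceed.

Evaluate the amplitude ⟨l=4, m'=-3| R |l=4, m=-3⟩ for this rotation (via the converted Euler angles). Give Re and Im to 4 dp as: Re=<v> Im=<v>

Re=0.4285 Im=0.0523

Axis–angle → zyz. n̂ = (sinθₙcosφₙ, sinθₙsinφₙ, cosθₙ) = (-0.838235, -0.226769, +0.495922), ω = 1.7678.
R = I cosω + sinω [n̂]ₓ + (1−cosω) n̂n̂ᵀ gives
  R = [+0.644434, -0.259038, -0.719447; +0.713621, -0.134242, +0.687549; -0.274682, -0.956493, +0.098345]
β = atan2(√(R₁₃²+R₂₃²), R₃₃) = 1.472292; α = atan2(R₂₃, R₁₃) mod 2π = 2.378862; γ = atan2(R₃₂, −R₃₁) mod 2π = 4.992040
First d^4_{-3,-3}(β=1.4723), then the phase factors e^{-i(-3)α} and e^{-i(-3)γ}:
c=cos(1.472292/2)=0.741062, s=sin(1.472292/2)=0.671437; N=√[1·5040·1·5040]=5040.000000
Admissible k: 0..1 (factorial args all ≥0)
  k=0: (−1)^0·5040.0000/(5040)·0.7411^8·0.6714^0 = +0.090957
  k=1: (−1)^1·5040.0000/(720)·0.7411^6·0.6714^2 = -0.522679
d^4_{-3,-3}(1.4723) = +0.090957 -0.522679 = -0.431722
D = (+0.657425+0.753520i)·(-0.431722)·(-0.743943+0.668243i) = +0.428536+0.052349i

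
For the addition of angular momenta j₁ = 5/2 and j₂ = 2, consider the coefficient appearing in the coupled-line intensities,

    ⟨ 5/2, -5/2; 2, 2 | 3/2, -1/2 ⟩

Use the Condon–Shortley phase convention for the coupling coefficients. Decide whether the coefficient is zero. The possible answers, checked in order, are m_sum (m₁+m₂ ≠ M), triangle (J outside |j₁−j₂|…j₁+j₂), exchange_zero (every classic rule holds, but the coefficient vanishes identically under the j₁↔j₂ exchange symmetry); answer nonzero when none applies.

m-sum: m₁+m₂ = -5/2+2 = -1/2, M = -1/2  ✓
triangle: |j₁−j₂| = 1/2 ≤ J = 3/2 ≤ j₁+j₂ = 9/2  ✓
exchange: j₁≠j₂ or m₁≠m₂ — the exchange symmetry imposes no constraint here
value check: CG = −√(8/21) = -0.617213 ≠ 0

nonzero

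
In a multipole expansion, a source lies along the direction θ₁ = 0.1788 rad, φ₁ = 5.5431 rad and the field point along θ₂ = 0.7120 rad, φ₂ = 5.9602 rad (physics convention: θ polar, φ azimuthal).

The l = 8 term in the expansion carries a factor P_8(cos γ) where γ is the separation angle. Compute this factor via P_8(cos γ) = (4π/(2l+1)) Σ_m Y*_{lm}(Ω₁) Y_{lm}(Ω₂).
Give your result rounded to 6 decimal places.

Expand P_8 via completeness: Σ_{m} conj(Y_{8,m}) at Ω₁ times Y_{8,m} at Ω₂ —
  [-8]  conj(Y_{8,-8})(Ω₁) = +0.000000+0.000000i ; Y_{8,-8}(Ω₂) = -0.014520+0.009057i ; Δ = -0.000000+0.000000i
  [-7]  conj(Y_{8,-7})(Ω₁) = +0.000005+0.000010i ; Y_{8,-7}(Ω₂) = -0.050495+0.061169i ; Δ = -0.000001-0.000000i
  [-6]  conj(Y_{8,-6})(Ω₁) = -0.000043+0.000155i ; Y_{8,-6}(Ω₂) = -0.079834+0.207604i ; Δ = -0.000029-0.000021i
  [-5]  conj(Y_{8,-5})(Ω₁) = -0.001391+0.000870i ; Y_{8,-5}(Ω₂) = -0.018096+0.409789i ; Δ = -0.000331-0.000586i
  [-4]  conj(Y_{8,-4})(Ω₁) = -0.012243-0.002244i ; Y_{8,-4}(Ω₂) = +0.126404+0.441485i ; Δ = -0.000557-0.005689i
  [-3]  conj(Y_{8,-3})(Ω₁) = -0.042091-0.055430i ; Y_{8,-3}(Ω₂) = +0.094947+0.138237i ; Δ = +0.003666-0.011081i
  [-2]  conj(Y_{8,-2})(Ω₁) = +0.024666-0.271432i ; Y_{8,-2}(Ω₂) = -0.235031-0.177182i ; Δ = -0.053890+0.059425i
  [-1]  conj(Y_{8,-1})(Ω₁) = +0.482482-0.440624i ; Y_{8,-1}(Ω₂) = -0.309046-0.103439i ; Δ = -0.194687+0.086266i
  [+0]  conj(Y_{8,0})(Ω₁) = +0.583411-0.000000i ; Y_{8,0}(Ω₂) = +0.201211+0.000000i ; Δ = +0.117389+0.000000i
  [+1]  conj(Y_{8,1})(Ω₁) = -0.482482-0.440624i ; Y_{8,1}(Ω₂) = +0.309046-0.103439i ; Δ = -0.194687-0.086266i
  [+2]  conj(Y_{8,2})(Ω₁) = +0.024666+0.271432i ; Y_{8,2}(Ω₂) = -0.235031+0.177182i ; Δ = -0.053890-0.059425i
  [+3]  conj(Y_{8,3})(Ω₁) = +0.042091-0.055430i ; Y_{8,3}(Ω₂) = -0.094947+0.138237i ; Δ = +0.003666+0.011081i
  [+4]  conj(Y_{8,4})(Ω₁) = -0.012243+0.002244i ; Y_{8,4}(Ω₂) = +0.126404-0.441485i ; Δ = -0.000557+0.005689i
  [+5]  conj(Y_{8,5})(Ω₁) = +0.001391+0.000870i ; Y_{8,5}(Ω₂) = +0.018096+0.409789i ; Δ = -0.000331+0.000586i
  [+6]  conj(Y_{8,6})(Ω₁) = -0.000043-0.000155i ; Y_{8,6}(Ω₂) = -0.079834-0.207604i ; Δ = -0.000029+0.000021i
  [+7]  conj(Y_{8,7})(Ω₁) = -0.000005+0.000010i ; Y_{8,7}(Ω₂) = +0.050495+0.061169i ; Δ = -0.000001+0.000000i
  [+8]  conj(Y_{8,8})(Ω₁) = +0.000000-0.000000i ; Y_{8,8}(Ω₂) = -0.014520-0.009057i ; Δ = -0.000000-0.000000i
Total Σ_m = -0.374270+0.000000i. Multiply by 0.739198: -0.276659+0.000000i. P_8(cos γ) = -0.276659

-0.276659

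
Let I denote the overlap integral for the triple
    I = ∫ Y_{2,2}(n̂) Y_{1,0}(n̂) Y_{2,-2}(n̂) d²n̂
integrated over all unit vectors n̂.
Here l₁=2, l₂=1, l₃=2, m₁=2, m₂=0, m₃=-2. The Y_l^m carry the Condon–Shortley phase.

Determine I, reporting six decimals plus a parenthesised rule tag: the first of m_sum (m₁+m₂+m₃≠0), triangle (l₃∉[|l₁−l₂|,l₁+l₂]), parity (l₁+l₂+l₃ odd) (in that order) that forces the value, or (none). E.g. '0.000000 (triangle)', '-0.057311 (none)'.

0.000000 (parity)

Σlᵢ=5 odd — θ-integrand is odd under cosθ→−cosθ; I=0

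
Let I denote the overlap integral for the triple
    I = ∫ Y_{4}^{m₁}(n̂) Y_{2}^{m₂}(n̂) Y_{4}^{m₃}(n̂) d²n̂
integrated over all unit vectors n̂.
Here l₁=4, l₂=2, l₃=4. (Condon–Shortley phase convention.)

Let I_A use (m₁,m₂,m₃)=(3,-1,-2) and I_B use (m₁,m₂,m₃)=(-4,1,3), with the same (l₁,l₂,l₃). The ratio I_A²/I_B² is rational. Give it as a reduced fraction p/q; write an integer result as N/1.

Shared (l₁,l₂,l₃)=(4,2,4): N and (l;000)² cancel in I_A²/I_B².
A: Δ = 2!·6!·2!/11! = 1/13860; Racah Σ t=0..1: t=0:+1/240 t=1:−1/1440 = 1/288; ⇒ 3j(4 2 4; 3 -1 -2)² = 5/132, sgn +1
B: Δ = 2!·6!·2!/11! = 1/13860; Racah Σ t=2..2: t=2:+1/1440 = 1/1440; ⇒ 3j(4 2 4; -4 1 3)² = 7/165, sgn -1
I_A²/I_B² = (5/132)/(7/165) = 25/28

25/28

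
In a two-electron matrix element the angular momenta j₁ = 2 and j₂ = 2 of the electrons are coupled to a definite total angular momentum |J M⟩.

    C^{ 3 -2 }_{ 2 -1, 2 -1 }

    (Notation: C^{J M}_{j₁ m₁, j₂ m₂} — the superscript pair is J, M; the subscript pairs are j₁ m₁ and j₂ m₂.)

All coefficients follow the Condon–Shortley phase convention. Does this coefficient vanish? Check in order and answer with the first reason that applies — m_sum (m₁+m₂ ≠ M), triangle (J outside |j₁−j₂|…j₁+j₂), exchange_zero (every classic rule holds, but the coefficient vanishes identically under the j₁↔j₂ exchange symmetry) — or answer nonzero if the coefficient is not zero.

exchange_zero

m-sum: m₁+m₂ = -1+(-1) = -2, M = -2  ✓
triangle: |j₁−j₂| = 0 ≤ J = 3 ≤ j₁+j₂ = 4  ✓
exchange: j₁=j₂ and m₁=m₂, and (−1)^(j₁+j₂−J) = (−1)^1 = −1 forces ⟨j₁m₁;j₂m₂|JM⟩ = −⟨j₂m₂;j₁m₁|JM⟩ = −⟨j₁m₁;j₂m₂|JM⟩ ⇒ the coefficient vanishes identically
Racah sum check: Σ_k collapses to 0 ⇒ CG = 0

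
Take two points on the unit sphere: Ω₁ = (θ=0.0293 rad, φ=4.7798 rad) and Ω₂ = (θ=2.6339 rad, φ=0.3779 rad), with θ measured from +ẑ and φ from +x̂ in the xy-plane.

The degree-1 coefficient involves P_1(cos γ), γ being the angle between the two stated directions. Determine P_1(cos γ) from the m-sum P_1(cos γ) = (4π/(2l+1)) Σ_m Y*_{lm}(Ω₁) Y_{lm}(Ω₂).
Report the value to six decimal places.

-0.877845

Summing Y*_{l m}(θ₁,φ₁)·Y_{l m}(θ₂,φ₂) over m ∈ [−1, 1]; prefactor 4π/(2·1+1) = 4.188790:
  m=-1: (+0.000682-0.010099i) × (+0.156115-0.061974i) = -0.000519-0.001619i  (running Σ = -0.000519-0.001619i)
  m=0: (+0.488393-0.000000i) × (-0.426974+0.000000i) = -0.208531+0.000000i  (running Σ = -0.209051-0.001619i)
  m=1: (-0.000682-0.010099i) × (-0.156115-0.061974i) = -0.000519+0.001619i  (running Σ = -0.209570+0.000000i)
Total Σ_m = -0.209570+0.000000i. Multiply by 4.188790: -0.877845+0.000000i. P_1(cos γ) = -0.877845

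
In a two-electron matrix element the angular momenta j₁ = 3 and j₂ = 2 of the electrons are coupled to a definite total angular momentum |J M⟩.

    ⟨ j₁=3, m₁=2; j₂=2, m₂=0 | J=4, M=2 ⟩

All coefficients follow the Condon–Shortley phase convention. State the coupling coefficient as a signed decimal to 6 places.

+0.585540

√[9·1!5!3!/10! · 5!1!2!2!6!2!] = √(8640/7)
  +(−1)^0/∏(0,1,1,2,4,1)! = 1/48  (running 1/48)
  +(−1)^1/∏(1,0,0,1,5,2)! = -1/240  (running 1/60)
⟨..|..⟩ = √(8640/7)·(1/60) = +0.585540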